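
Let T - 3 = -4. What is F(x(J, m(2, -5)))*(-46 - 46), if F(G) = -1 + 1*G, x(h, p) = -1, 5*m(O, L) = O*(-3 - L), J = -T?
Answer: 184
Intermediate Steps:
T = -1 (T = 3 - 4 = -1)
J = 1 (J = -1*(-1) = 1)
m(O, L) = O*(-3 - L)/5 (m(O, L) = (O*(-3 - L))/5 = O*(-3 - L)/5)
F(G) = -1 + G
F(x(J, m(2, -5)))*(-46 - 46) = (-1 - 1)*(-46 - 46) = -2*(-92) = 184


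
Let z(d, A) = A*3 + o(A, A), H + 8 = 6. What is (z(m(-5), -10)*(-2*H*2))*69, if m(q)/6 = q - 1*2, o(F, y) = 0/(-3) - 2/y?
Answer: -82248/5 ≈ -16450.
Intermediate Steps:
H = -2 (H = -8 + 6 = -2)
o(F, y) = -2/y (o(F, y) = 0*(-⅓) - 2/y = 0 - 2/y = -2/y)
m(q) = -12 + 6*q (m(q) = 6*(q - 1*2) = 6*(q - 2) = 6*(-2 + q) = -12 + 6*q)
z(d, A) = -2/A + 3*A (z(d, A) = A*3 - 2/A = 3*A - 2/A = -2/A + 3*A)
(z(m(-5), -10)*(-2*H*2))*69 = ((-2/(-10) + 3*(-10))*(-2*(-2)*2))*69 = ((-2*(-⅒) - 30)*(4*2))*69 = ((⅕ - 30)*8)*69 = -149/5*8*69 = -1192/5*69 = -82248/5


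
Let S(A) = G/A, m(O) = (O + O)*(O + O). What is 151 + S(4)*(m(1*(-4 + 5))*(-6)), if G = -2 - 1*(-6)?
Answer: 127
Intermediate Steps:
m(O) = 4*O**2 (m(O) = (2*O)*(2*O) = 4*O**2)
G = 4 (G = -2 + 6 = 4)
S(A) = 4/A
151 + S(4)*(m(1*(-4 + 5))*(-6)) = 151 + (4/4)*((4*(1*(-4 + 5))**2)*(-6)) = 151 + (4*(1/4))*((4*(1*1)**2)*(-6)) = 151 + 1*((4*1**2)*(-6)) = 151 + 1*((4*1)*(-6)) = 151 + 1*(4*(-6)) = 151 + 1*(-24) = 151 - 24 = 127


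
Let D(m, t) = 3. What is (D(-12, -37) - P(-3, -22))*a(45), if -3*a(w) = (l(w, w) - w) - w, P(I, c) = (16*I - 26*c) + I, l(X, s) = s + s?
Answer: 0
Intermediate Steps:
l(X, s) = 2*s
P(I, c) = -26*c + 17*I (P(I, c) = (-26*c + 16*I) + I = -26*c + 17*I)
a(w) = 0 (a(w) = -((2*w - w) - w)/3 = -(w - w)/3 = -⅓*0 = 0)
(D(-12, -37) - P(-3, -22))*a(45) = (3 - (-26*(-22) + 17*(-3)))*0 = (3 - (572 - 51))*0 = (3 - 1*521)*0 = (3 - 521)*0 = -518*0 = 0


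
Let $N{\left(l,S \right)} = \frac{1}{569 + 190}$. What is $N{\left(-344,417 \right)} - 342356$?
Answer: $- \frac{259848203}{759} \approx -3.4236 \cdot 10^{5}$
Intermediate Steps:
$N{\left(l,S \right)} = \frac{1}{759}$
$N{\left(-344,417 \right)} - 342356 = \frac{1}{759} - 342356 = - \frac{259848203}{759}$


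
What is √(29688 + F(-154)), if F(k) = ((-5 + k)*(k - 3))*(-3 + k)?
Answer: 3*I*√432167 ≈ 1972.2*I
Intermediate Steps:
F(k) = (-3 + k)²*(-5 + k) (F(k) = ((-5 + k)*(-3 + k))*(-3 + k) = (-3 + k)²*(-5 + k))
√(29688 + F(-154)) = √(29688 + (-3 - 154)²*(-5 - 154)) = √(29688 + (-157)²*(-159)) = √(29688 + 24649*(-159)) = √(29688 - 3919191) = √(-3889503) = 3*I*√432167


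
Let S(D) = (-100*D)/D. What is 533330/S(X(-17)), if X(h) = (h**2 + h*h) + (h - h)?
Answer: -53333/10 ≈ -5333.3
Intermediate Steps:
X(h) = 2*h**2 (X(h) = (h**2 + h**2) + 0 = 2*h**2 + 0 = 2*h**2)
S(D) = -100
533330/S(X(-17)) = 533330/(-100) = 533330*(-1/100) = -53333/10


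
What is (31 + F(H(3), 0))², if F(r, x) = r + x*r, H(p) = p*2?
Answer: 1369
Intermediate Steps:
H(p) = 2*p
F(r, x) = r + r*x
(31 + F(H(3), 0))² = (31 + (2*3)*(1 + 0))² = (31 + 6*1)² = (31 + 6)² = 37² = 1369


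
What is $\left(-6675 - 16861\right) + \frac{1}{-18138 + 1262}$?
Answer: $- \frac{397193537}{16876} \approx -23536.0$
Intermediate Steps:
$\left(-6675 - 16861\right) + \frac{1}{-18138 + 1262} = -23536 + \frac{1}{-16876} = -23536 - \frac{1}{16876} = - \frac{397193537}{16876}$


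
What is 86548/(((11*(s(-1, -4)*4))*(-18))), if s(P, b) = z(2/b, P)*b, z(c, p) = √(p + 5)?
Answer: 1967/144 ≈ 13.660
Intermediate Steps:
z(c, p) = √(5 + p)
s(P, b) = b*√(5 + P) (s(P, b) = √(5 + P)*b = b*√(5 + P))
86548/(((11*(s(-1, -4)*4))*(-18))) = 86548/(((11*(-4*√(5 - 1)*4))*(-18))) = 86548/(((11*(-4*√4*4))*(-18))) = 86548/(((11*(-4*2*4))*(-18))) = 86548/(((11*(-8*4))*(-18))) = 86548/(((11*(-32))*(-18))) = 86548/((-352*(-18))) = 86548/6336 = 86548*(1/6336) = 1967/144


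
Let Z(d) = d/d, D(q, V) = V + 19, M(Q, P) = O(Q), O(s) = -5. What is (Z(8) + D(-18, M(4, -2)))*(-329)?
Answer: -4935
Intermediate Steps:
M(Q, P) = -5
D(q, V) = 19 + V
Z(d) = 1
(Z(8) + D(-18, M(4, -2)))*(-329) = (1 + (19 - 5))*(-329) = (1 + 14)*(-329) = 15*(-329) = -4935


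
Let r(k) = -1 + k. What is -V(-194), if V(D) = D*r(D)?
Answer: -37830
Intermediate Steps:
V(D) = D*(-1 + D)
-V(-194) = -(-194)*(-1 - 194) = -(-194)*(-195) = -1*37830 = -37830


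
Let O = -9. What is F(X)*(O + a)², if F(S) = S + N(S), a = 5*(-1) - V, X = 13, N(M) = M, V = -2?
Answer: 3744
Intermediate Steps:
a = -3 (a = 5*(-1) - 1*(-2) = -5 + 2 = -3)
F(S) = 2*S (F(S) = S + S = 2*S)
F(X)*(O + a)² = (2*13)*(-9 - 3)² = 26*(-12)² = 26*144 = 3744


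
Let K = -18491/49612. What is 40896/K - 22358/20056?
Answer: -20346340336745/185427748 ≈ -1.0973e+5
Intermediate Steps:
K = -18491/49612 (K = -18491*1/49612 = -18491/49612 ≈ -0.37271)
40896/K - 22358/20056 = 40896/(-18491/49612) - 22358/20056 = 40896*(-49612/18491) - 22358*1/20056 = -2028932352/18491 - 11179/10028 = -20346340336745/185427748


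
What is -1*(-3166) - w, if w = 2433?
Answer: 733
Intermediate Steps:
-1*(-3166) - w = -1*(-3166) - 1*2433 = 3166 - 2433 = 733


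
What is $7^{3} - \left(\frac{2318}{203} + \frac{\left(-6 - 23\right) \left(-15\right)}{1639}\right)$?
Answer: $\frac{110234424}{332717} \approx 331.32$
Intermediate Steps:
$7^{3} - \left(\frac{2318}{203} + \frac{\left(-6 - 23\right) \left(-15\right)}{1639}\right) = 343 - \left(2318 \cdot \frac{1}{203} + \left(-29\right) \left(-15\right) \frac{1}{1639}\right) = 343 - \left(\frac{2318}{203} + 435 \cdot \frac{1}{1639}\right) = 343 - \left(\frac{2318}{203} + \frac{435}{1639}\right) = 343 - \frac{3887507}{332717} = \frac{110234424}{332717}$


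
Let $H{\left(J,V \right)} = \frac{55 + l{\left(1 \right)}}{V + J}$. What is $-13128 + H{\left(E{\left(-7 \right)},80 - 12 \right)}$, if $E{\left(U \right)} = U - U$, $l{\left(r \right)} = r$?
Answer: $- \frac{223162}{17} \approx -13127.0$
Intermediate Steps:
$E{\left(U \right)} = 0$
$H{\left(J,V \right)} = \frac{56}{J + V}$ ($H{\left(J,V \right)} = \frac{55 + 1}{V + J} = \frac{56}{J + V}$)
$-13128 + H{\left(E{\left(-7 \right)},80 - 12 \right)} = -13128 + \frac{56}{0 + \left(80 - 12\right)} = -13128 + \frac{56}{0 + 68} = -13128 + \frac{56}{68} = -13128 + 56 \cdot \frac{1}{68} = -13128 + \frac{14}{17} = - \frac{223162}{17}$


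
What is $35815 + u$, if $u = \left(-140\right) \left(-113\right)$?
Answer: $51635$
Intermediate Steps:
$u = 15820$
$35815 + u = 35815 + 15820 = 51635$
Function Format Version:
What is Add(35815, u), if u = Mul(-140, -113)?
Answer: 51635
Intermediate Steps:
u = 15820
Add(35815, u) = Add(35815, 15820) = 51635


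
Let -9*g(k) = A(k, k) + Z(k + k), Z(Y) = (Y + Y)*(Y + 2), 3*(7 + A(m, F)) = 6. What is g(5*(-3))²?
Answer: 2805625/81 ≈ 34637.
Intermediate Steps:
A(m, F) = -5 (A(m, F) = -7 + (⅓)*6 = -7 + 2 = -5)
Z(Y) = 2*Y*(2 + Y) (Z(Y) = (2*Y)*(2 + Y) = 2*Y*(2 + Y))
g(k) = 5/9 - 4*k*(2 + 2*k)/9 (g(k) = -(-5 + 2*(k + k)*(2 + (k + k)))/9 = -(-5 + 2*(2*k)*(2 + 2*k))/9 = -(-5 + 4*k*(2 + 2*k))/9 = 5/9 - 4*k*(2 + 2*k)/9)
g(5*(-3))² = (5/9 - 8*5*(-3)*(1 + 5*(-3))/9)² = (5/9 - 8/9*(-15)*(1 - 15))² = (5/9 - 8/9*(-15)*(-14))² = (5/9 - 560/3)² = (-1675/9)² = 2805625/81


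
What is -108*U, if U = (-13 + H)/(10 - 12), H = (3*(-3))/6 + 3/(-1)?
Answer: -945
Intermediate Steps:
H = -9/2 (H = -9*⅙ + 3*(-1) = -3/2 - 3 = -9/2 ≈ -4.5000)
U = 35/4 (U = (-13 - 9/2)/(10 - 12) = -35/2/(-2) = -35/2*(-½) = 35/4 ≈ 8.7500)
-108*U = -108*35/4 = -945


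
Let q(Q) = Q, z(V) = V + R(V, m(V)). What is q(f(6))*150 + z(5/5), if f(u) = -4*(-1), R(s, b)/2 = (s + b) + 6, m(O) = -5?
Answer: 605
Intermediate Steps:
R(s, b) = 12 + 2*b + 2*s (R(s, b) = 2*((s + b) + 6) = 2*((b + s) + 6) = 2*(6 + b + s) = 12 + 2*b + 2*s)
f(u) = 4
z(V) = 2 + 3*V (z(V) = V + (12 + 2*(-5) + 2*V) = V + (12 - 10 + 2*V) = V + (2 + 2*V) = 2 + 3*V)
q(f(6))*150 + z(5/5) = 4*150 + (2 + 3*(5/5)) = 600 + (2 + 3*(5*(⅕))) = 600 + (2 + 3*1) = 600 + (2 + 3) = 600 + 5 = 605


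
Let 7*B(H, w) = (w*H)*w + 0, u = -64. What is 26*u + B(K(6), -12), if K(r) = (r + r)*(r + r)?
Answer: 9088/7 ≈ 1298.3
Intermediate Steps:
K(r) = 4*r² (K(r) = (2*r)*(2*r) = 4*r²)
B(H, w) = H*w²/7 (B(H, w) = ((w*H)*w + 0)/7 = ((H*w)*w + 0)/7 = (H*w² + 0)/7 = (H*w²)/7 = H*w²/7)
26*u + B(K(6), -12) = 26*(-64) + (⅐)*(4*6²)*(-12)² = -1664 + (⅐)*(4*36)*144 = -1664 + (⅐)*144*144 = -1664 + 20736/7 = 9088/7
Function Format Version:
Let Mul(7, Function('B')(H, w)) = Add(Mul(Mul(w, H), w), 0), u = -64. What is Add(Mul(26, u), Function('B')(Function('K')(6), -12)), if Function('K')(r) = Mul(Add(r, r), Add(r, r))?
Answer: Rational(9088, 7) ≈ 1298.3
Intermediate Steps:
Function('K')(r) = Mul(4, Pow(r, 2)) (Function('K')(r) = Mul(Mul(2, r), Mul(2, r)) = Mul(4, Pow(r, 2)))
Function('B')(H, w) = Mul(Rational(1, 7), H, Pow(w, 2)) (Function('B')(H, w) = Mul(Rational(1, 7), Add(Mul(Mul(w, H), w), 0)) = Mul(Rational(1, 7), Add(Mul(Mul(H, w), w), 0)) = Mul(Rational(1, 7), Add(Mul(H, Pow(w, 2)), 0)) = Mul(Rational(1, 7), Mul(H, Pow(w, 2))) = Mul(Rational(1, 7), H, Pow(w, 2)))
Add(Mul(26, u), Function('B')(Function('K')(6), -12)) = Add(Mul(26, -64), Mul(Rational(1, 7), Mul(4, Pow(6, 2)), Pow(-12, 2))) = Add(-1664, Mul(Rational(1, 7), Mul(4, 36), 144)) = Add(-1664, Mul(Rational(1, 7), 144, 144)) = Add(-1664, Rational(20736, 7)) = Rational(9088, 7)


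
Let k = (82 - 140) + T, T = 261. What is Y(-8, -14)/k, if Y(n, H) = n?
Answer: -8/203 ≈ -0.039409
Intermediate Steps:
k = 203 (k = (82 - 140) + 261 = -58 + 261 = 203)
Y(-8, -14)/k = -8/203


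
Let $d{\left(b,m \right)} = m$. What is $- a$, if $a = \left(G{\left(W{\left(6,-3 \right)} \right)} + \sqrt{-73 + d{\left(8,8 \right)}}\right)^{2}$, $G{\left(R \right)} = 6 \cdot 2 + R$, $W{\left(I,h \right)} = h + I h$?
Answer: $-16 + 18 i \sqrt{65} \approx -16.0 + 145.12 i$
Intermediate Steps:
$G{\left(R \right)} = 12 + R$
$a = \left(-9 + i \sqrt{65}\right)^{2}$ ($a = \left(\left(12 - 3 \left(1 + 6\right)\right) + \sqrt{-73 + 8}\right)^{2} = \left(\left(12 - 21\right) + \sqrt{-65}\right)^{2} = \left(\left(12 - 21\right) + i \sqrt{65}\right)^{2} = \left(-9 + i \sqrt{65}\right)^{2} \approx 16.0 - 145.12 i$)
$- a = - \left(-9 + i \sqrt{65}\right)^{2}$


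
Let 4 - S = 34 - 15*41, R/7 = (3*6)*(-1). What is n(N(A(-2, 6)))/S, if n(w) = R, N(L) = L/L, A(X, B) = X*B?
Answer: -14/65 ≈ -0.21538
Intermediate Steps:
A(X, B) = B*X
N(L) = 1
R = -126 (R = 7*((3*6)*(-1)) = 7*(18*(-1)) = 7*(-18) = -126)
n(w) = -126
S = 585 (S = 4 - (34 - 15*41) = 4 - (34 - 615) = 4 - 1*(-581) = 4 + 581 = 585)
n(N(A(-2, 6)))/S = -126/585 = -126*1/585 = -14/65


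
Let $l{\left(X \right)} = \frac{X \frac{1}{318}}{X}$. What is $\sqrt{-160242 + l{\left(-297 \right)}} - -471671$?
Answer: $471671 + \frac{19 i \sqrt{44887290}}{318} \approx 4.7167 \cdot 10^{5} + 400.3 i$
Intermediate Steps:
$l{\left(X \right)} = \frac{1}{318}$ ($l{\left(X \right)} = \frac{X \frac{1}{318}}{X} = \frac{\frac{1}{318} X}{X} = \frac{1}{318}$)
$\sqrt{-160242 + l{\left(-297 \right)}} - -471671 = \sqrt{-160242 + \frac{1}{318}} - -471671 = \sqrt{- \frac{50956955}{318}} + 471671 = \frac{19 i \sqrt{44887290}}{318} + 471671 = 471671 + \frac{19 i \sqrt{44887290}}{318}$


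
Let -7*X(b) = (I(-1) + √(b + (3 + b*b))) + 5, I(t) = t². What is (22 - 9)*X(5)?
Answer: -78/7 - 13*√33/7 ≈ -21.811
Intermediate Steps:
X(b) = -6/7 - √(3 + b + b²)/7 (X(b) = -(((-1)² + √(b + (3 + b*b))) + 5)/7 = -((1 + √(b + (3 + b²))) + 5)/7 = -((1 + √(3 + b + b²)) + 5)/7 = -(6 + √(3 + b + b²))/7 = -6/7 - √(3 + b + b²)/7)
(22 - 9)*X(5) = (22 - 9)*(-6/7 - √(3 + 5 + 5²)/7) = 13*(-6/7 - √(3 + 5 + 25)/7) = 13*(-6/7 - √33/7) = -78/7 - 13*√33/7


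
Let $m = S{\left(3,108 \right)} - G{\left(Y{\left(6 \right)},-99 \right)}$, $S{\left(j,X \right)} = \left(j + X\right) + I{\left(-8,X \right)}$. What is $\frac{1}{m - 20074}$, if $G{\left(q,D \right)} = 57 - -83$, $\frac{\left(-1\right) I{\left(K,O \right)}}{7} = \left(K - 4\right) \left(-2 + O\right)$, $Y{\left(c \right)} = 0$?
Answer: $- \frac{1}{11199} \approx -8.9294 \cdot 10^{-5}$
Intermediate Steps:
$I{\left(K,O \right)} = - 7 \left(-4 + K\right) \left(-2 + O\right)$ ($I{\left(K,O \right)} = - 7 \left(K - 4\right) \left(-2 + O\right) = - 7 \left(-4 + K\right) \left(-2 + O\right)$)
$S{\left(j,X \right)} = -168 + j + 85 X$ ($S{\left(j,X \right)} = \left(j + X\right) + \left(-56 + 14 \left(-8\right) + 28 X - - 56 X\right) = \left(X + j\right) + \left(-56 - 112 + 28 X + 56 X\right) = \left(X + j\right) + \left(-168 + 84 X\right) = -168 + j + 85 X$)
$G{\left(q,D \right)} = 140$ ($G{\left(q,D \right)} = 57 + 83 = 140$)
$m = 8875$ ($m = \left(-168 + 3 + 85 \cdot 108\right) - 140 = \left(-168 + 3 + 9180\right) - 140 = 9015 - 140 = 8875$)
$\frac{1}{m - 20074} = \frac{1}{8875 - 20074} = \frac{1}{-11199} = - \frac{1}{11199}$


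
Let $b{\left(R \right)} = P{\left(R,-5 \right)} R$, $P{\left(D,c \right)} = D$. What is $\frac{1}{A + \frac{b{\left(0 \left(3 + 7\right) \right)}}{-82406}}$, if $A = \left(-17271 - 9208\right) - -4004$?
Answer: $- \frac{1}{22475} \approx -4.4494 \cdot 10^{-5}$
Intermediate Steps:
$b{\left(R \right)} = R^{2}$ ($b{\left(R \right)} = R R = R^{2}$)
$A = -22475$ ($A = \left(-17271 - 9208\right) + 4004 = -26479 + 4004 = -22475$)
$\frac{1}{A + \frac{b{\left(0 \left(3 + 7\right) \right)}}{-82406}} = \frac{1}{-22475 + \frac{\left(0 \left(3 + 7\right)\right)^{2}}{-82406}} = \frac{1}{-22475 + \left(0 \cdot 10\right)^{2} \left(- \frac{1}{82406}\right)} = \frac{1}{-22475 + 0^{2} \left(- \frac{1}{82406}\right)} = \frac{1}{-22475 + 0 \left(- \frac{1}{82406}\right)} = \frac{1}{-22475 + 0} = \frac{1}{-22475} = - \frac{1}{22475}$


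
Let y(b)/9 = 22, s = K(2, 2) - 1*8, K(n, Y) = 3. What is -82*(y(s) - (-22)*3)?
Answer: -21648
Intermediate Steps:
s = -5 (s = 3 - 1*8 = 3 - 8 = -5)
y(b) = 198 (y(b) = 9*22 = 198)
-82*(y(s) - (-22)*3) = -82*(198 - (-22)*3) = -82*(198 - 1*(-66)) = -82*(198 + 66) = -82*264 = -21648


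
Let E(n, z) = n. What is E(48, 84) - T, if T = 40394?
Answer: -40346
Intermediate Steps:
E(48, 84) - T = 48 - 1*40394 = 48 - 40394 = -40346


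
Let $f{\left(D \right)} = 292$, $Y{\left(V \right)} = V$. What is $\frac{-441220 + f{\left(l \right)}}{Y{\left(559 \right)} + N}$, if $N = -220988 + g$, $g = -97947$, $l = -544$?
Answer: $\frac{55116}{39797} \approx 1.3849$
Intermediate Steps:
$N = -318935$ ($N = -220988 - 97947 = -318935$)
$\frac{-441220 + f{\left(l \right)}}{Y{\left(559 \right)} + N} = \frac{-441220 + 292}{559 - 318935} = - \frac{440928}{-318376} = \left(-440928\right) \left(- \frac{1}{318376}\right) = \frac{55116}{39797}$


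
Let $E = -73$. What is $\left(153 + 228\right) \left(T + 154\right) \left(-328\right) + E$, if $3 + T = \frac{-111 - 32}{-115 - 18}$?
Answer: $- \frac{2527612477}{133} \approx -1.9005 \cdot 10^{7}$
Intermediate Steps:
$T = - \frac{256}{133}$ ($T = -3 + \frac{-111 - 32}{-115 - 18} = -3 - \frac{143}{-133} = -3 - - \frac{143}{133} = -3 + \frac{143}{133} = - \frac{256}{133} \approx -1.9248$)
$\left(153 + 228\right) \left(T + 154\right) \left(-328\right) + E = \left(153 + 228\right) \left(- \frac{256}{133} + 154\right) \left(-328\right) - 73 = 381 \cdot \frac{20226}{133} \left(-328\right) - 73 = \frac{7706106}{133} \left(-328\right) - 73 = - \frac{2527602768}{133} - 73 = - \frac{2527612477}{133}$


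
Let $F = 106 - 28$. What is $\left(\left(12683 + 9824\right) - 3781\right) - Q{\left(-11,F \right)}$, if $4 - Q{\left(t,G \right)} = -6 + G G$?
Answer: $24800$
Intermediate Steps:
$F = 78$ ($F = 106 - 28 = 78$)
$Q{\left(t,G \right)} = 10 - G^{2}$ ($Q{\left(t,G \right)} = 4 - \left(-6 + G G\right) = 4 - \left(-6 + G^{2}\right) = 10 - G^{2}$)
$\left(\left(12683 + 9824\right) - 3781\right) - Q{\left(-11,F \right)} = \left(\left(12683 + 9824\right) - 3781\right) - \left(10 - 78^{2}\right) = \left(22507 - 3781\right) - \left(10 - 6084\right) = 18726 - \left(10 - 6084\right) = 18726 - -6074 = 18726 + 6074 = 24800$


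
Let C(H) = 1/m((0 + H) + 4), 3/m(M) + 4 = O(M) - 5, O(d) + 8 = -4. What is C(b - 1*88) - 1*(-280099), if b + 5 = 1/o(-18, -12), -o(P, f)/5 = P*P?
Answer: 280092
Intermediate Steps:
O(d) = -12 (O(d) = -8 - 4 = -12)
o(P, f) = -5*P**2 (o(P, f) = -5*P*P = -5*P**2)
b = -8101/1620 (b = -5 + 1/(-5*(-18)**2) = -5 + 1/(-5*324) = -5 + 1/(-1620) = -5 - 1/1620 = -8101/1620 ≈ -5.0006)
m(M) = -1/7 (m(M) = 3/(-4 + (-12 - 5)) = 3/(-4 - 17) = 3/(-21) = 3*(-1/21) = -1/7)
C(H) = -7 (C(H) = 1/(-1/7) = -7)
C(b - 1*88) - 1*(-280099) = -7 - 1*(-280099) = -7 + 280099 = 280092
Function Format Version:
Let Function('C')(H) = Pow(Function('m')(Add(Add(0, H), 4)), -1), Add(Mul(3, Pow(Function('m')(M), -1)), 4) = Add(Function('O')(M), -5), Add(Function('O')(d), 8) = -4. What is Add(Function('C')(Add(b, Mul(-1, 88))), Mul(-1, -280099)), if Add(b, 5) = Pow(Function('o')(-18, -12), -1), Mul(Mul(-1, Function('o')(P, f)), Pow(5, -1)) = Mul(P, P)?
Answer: 280092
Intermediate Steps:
Function('O')(d) = -12 (Function('O')(d) = Add(-8, -4) = -12)
Function('o')(P, f) = Mul(-5, Pow(P, 2)) (Function('o')(P, f) = Mul(-5, Mul(P, P)) = Mul(-5, Pow(P, 2)))
b = Rational(-8101, 1620) (b = Add(-5, Pow(Mul(-5, Pow(-18, 2)), -1)) = Add(-5, Pow(Mul(-5, 324), -1)) = Add(-5, Pow(-1620, -1)) = Add(-5, Rational(-1, 1620)) = Rational(-8101, 1620) ≈ -5.0006)
Function('m')(M) = Rational(-1, 7) (Function('m')(M) = Mul(3, Pow(Add(-4, Add(-12, -5)), -1)) = Mul(3, Pow(Add(-4, -17), -1)) = Mul(3, Pow(-21, -1)) = Mul(3, Rational(-1, 21)) = Rational(-1, 7))
Function('C')(H) = -7 (Function('C')(H) = Pow(Rational(-1, 7), -1) = -7)
Add(Function('C')(Add(b, Mul(-1, 88))), Mul(-1, -280099)) = Add(-7, Mul(-1, -280099)) = Add(-7, 280099) = 280092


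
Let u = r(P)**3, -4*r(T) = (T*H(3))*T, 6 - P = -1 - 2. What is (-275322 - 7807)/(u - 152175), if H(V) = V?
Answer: 18120256/24088107 ≈ 0.75225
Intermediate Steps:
P = 9 (P = 6 - (-1 - 2) = 6 - 1*(-3) = 6 + 3 = 9)
r(T) = -3*T**2/4 (r(T) = -T*3*T/4 = -3*T*T/4 = -3*T**2/4)
u = -14348907/64 (u = (-3/4*9**2)**3 = (-3/4*81)**3 = (-243/4)**3 = -14348907/64 ≈ -2.2420e+5)
(-275322 - 7807)/(u - 152175) = (-275322 - 7807)/(-14348907/64 - 152175) = -283129/(-24088107/64) = -283129*(-64/24088107) = 18120256/24088107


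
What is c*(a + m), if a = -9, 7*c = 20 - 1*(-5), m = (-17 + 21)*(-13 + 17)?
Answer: 25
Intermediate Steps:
m = 16 (m = 4*4 = 16)
c = 25/7 (c = (20 - 1*(-5))/7 = (20 + 5)/7 = (⅐)*25 = 25/7 ≈ 3.5714)
c*(a + m) = 25*(-9 + 16)/7 = (25/7)*7 = 25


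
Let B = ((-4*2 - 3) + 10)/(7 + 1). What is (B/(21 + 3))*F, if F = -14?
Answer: 7/96 ≈ 0.072917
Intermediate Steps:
B = -1/8 (B = ((-8 - 3) + 10)/8 = (-11 + 10)*(1/8) = -1*1/8 = -1/8 ≈ -0.12500)
(B/(21 + 3))*F = -1/(8*(21 + 3))*(-14) = -1/8/24*(-14) = -1/8*1/24*(-14) = -1/192*(-14) = 7/96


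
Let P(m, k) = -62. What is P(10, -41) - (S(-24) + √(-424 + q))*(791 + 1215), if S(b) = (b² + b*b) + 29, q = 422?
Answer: -2369148 - 2006*I*√2 ≈ -2.3691e+6 - 2836.9*I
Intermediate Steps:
S(b) = 29 + 2*b² (S(b) = (b² + b²) + 29 = 2*b² + 29 = 29 + 2*b²)
P(10, -41) - (S(-24) + √(-424 + q))*(791 + 1215) = -62 - ((29 + 2*(-24)²) + √(-424 + 422))*(791 + 1215) = -62 - ((29 + 2*576) + √(-2))*2006 = -62 - ((29 + 1152) + I*√2)*2006 = -62 - (1181 + I*√2)*2006 = -62 - (2369086 + 2006*I*√2) = -62 + (-2369086 - 2006*I*√2) = -2369148 - 2006*I*√2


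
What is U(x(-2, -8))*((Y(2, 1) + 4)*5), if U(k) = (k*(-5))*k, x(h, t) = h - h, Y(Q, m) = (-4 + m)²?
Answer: 0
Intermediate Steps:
x(h, t) = 0
U(k) = -5*k² (U(k) = (-5*k)*k = -5*k²)
U(x(-2, -8))*((Y(2, 1) + 4)*5) = (-5*0²)*(((-4 + 1)² + 4)*5) = (-5*0)*(((-3)² + 4)*5) = 0*((9 + 4)*5) = 0*(13*5) = 0*65 = 0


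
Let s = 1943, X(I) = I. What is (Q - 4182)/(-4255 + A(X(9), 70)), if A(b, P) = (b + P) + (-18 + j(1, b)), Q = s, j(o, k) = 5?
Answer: 2239/4189 ≈ 0.53450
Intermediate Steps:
Q = 1943
A(b, P) = -13 + P + b (A(b, P) = (b + P) + (-18 + 5) = (P + b) - 13 = -13 + P + b)
(Q - 4182)/(-4255 + A(X(9), 70)) = (1943 - 4182)/(-4255 + (-13 + 70 + 9)) = -2239/(-4255 + 66) = -2239/(-4189) = -2239*(-1/4189) = 2239/4189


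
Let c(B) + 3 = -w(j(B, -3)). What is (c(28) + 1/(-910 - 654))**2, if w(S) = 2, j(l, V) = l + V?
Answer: 61168041/2446096 ≈ 25.006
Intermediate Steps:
j(l, V) = V + l
c(B) = -5 (c(B) = -3 - 1*2 = -3 - 2 = -5)
(c(28) + 1/(-910 - 654))**2 = (-5 + 1/(-910 - 654))**2 = (-5 + 1/(-1564))**2 = (-5 - 1/1564)**2 = (-7821/1564)**2 = 61168041/2446096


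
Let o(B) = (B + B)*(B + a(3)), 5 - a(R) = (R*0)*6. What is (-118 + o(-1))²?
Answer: 15876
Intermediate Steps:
a(R) = 5 (a(R) = 5 - R*0*6 = 5 - 0*6 = 5 - 1*0 = 5 + 0 = 5)
o(B) = 2*B*(5 + B) (o(B) = (B + B)*(B + 5) = (2*B)*(5 + B) = 2*B*(5 + B))
(-118 + o(-1))² = (-118 + 2*(-1)*(5 - 1))² = (-118 + 2*(-1)*4)² = (-118 - 8)² = (-126)² = 15876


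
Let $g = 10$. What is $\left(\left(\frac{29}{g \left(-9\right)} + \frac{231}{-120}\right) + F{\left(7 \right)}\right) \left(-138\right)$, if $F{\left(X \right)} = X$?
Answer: $- \frac{39353}{60} \approx -655.88$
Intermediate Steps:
$\left(\left(\frac{29}{g \left(-9\right)} + \frac{231}{-120}\right) + F{\left(7 \right)}\right) \left(-138\right) = \left(\left(\frac{29}{10 \left(-9\right)} + \frac{231}{-120}\right) + 7\right) \left(-138\right) = \left(\left(\frac{29}{-90} + 231 \left(- \frac{1}{120}\right)\right) + 7\right) \left(-138\right) = \left(\left(29 \left(- \frac{1}{90}\right) - \frac{77}{40}\right) + 7\right) \left(-138\right) = \left(\left(- \frac{29}{90} - \frac{77}{40}\right) + 7\right) \left(-138\right) = \left(- \frac{809}{360} + 7\right) \left(-138\right) = \frac{1711}{360} \left(-138\right) = - \frac{39353}{60}$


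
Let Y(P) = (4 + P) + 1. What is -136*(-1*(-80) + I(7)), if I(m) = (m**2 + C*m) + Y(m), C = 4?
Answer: -22984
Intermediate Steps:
Y(P) = 5 + P
I(m) = 5 + m**2 + 5*m (I(m) = (m**2 + 4*m) + (5 + m) = 5 + m**2 + 5*m)
-136*(-1*(-80) + I(7)) = -136*(-1*(-80) + (5 + 7**2 + 5*7)) = -136*(80 + (5 + 49 + 35)) = -136*(80 + 89) = -136*169 = -22984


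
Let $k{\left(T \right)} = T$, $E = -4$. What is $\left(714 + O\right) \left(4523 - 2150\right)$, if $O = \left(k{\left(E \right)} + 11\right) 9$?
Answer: $1843821$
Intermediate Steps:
$O = 63$ ($O = \left(-4 + 11\right) 9 = 7 \cdot 9 = 63$)
$\left(714 + O\right) \left(4523 - 2150\right) = \left(714 + 63\right) \left(4523 - 2150\right) = 777 \cdot 2373 = 1843821$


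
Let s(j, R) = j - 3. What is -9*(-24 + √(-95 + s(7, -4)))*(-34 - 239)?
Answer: -58968 + 2457*I*√91 ≈ -58968.0 + 23438.0*I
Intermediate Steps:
s(j, R) = -3 + j
-9*(-24 + √(-95 + s(7, -4)))*(-34 - 239) = -9*(-24 + √(-95 + (-3 + 7)))*(-34 - 239) = -9*(-24 + √(-95 + 4))*(-273) = -9*(-24 + √(-91))*(-273) = -9*(-24 + I*√91)*(-273) = -9*(6552 - 273*I*√91) = -58968 + 2457*I*√91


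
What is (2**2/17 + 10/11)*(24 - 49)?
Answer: -5350/187 ≈ -28.610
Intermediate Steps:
(2**2/17 + 10/11)*(24 - 49) = (4*(1/17) + 10*(1/11))*(-25) = (4/17 + 10/11)*(-25) = (214/187)*(-25) = -5350/187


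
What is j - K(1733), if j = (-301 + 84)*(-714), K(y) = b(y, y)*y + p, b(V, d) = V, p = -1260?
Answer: -2847091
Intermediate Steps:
K(y) = -1260 + y² (K(y) = y*y - 1260 = y² - 1260 = -1260 + y²)
j = 154938 (j = -217*(-714) = 154938)
j - K(1733) = 154938 - (-1260 + 1733²) = 154938 - (-1260 + 3003289) = 154938 - 1*3002029 = 154938 - 3002029 = -2847091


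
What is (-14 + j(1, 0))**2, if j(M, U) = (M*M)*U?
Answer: 196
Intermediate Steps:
j(M, U) = U*M**2 (j(M, U) = M**2*U = U*M**2)
(-14 + j(1, 0))**2 = (-14 + 0*1**2)**2 = (-14 + 0*1)**2 = (-14 + 0)**2 = (-14)**2 = 196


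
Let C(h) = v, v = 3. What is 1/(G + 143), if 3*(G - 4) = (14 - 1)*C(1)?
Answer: 1/160 ≈ 0.0062500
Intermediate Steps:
C(h) = 3
G = 17 (G = 4 + ((14 - 1)*3)/3 = 4 + (13*3)/3 = 4 + (⅓)*39 = 4 + 13 = 17)
1/(G + 143) = 1/(17 + 143) = 1/160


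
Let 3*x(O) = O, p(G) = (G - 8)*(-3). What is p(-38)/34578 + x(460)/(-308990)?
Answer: 207437/59356979 ≈ 0.0034947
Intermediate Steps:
p(G) = 24 - 3*G (p(G) = (-8 + G)*(-3) = 24 - 3*G)
x(O) = O/3
p(-38)/34578 + x(460)/(-308990) = (24 - 3*(-38))/34578 + ((⅓)*460)/(-308990) = (24 + 114)*(1/34578) + (460/3)*(-1/308990) = 138*(1/34578) - 46/92697 = 23/5763 - 46/92697 = 207437/59356979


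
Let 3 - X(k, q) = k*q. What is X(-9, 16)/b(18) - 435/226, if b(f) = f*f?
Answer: -17953/12204 ≈ -1.4711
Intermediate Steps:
X(k, q) = 3 - k*q
b(f) = f²
X(-9, 16)/b(18) - 435/226 = (3 - 1*(-9)*16)/(18²) - 435/226 = (3 + 144)/324 - 435*1/226 = 147*(1/324) - 435/226 = 49/108 - 435/226 = -17953/12204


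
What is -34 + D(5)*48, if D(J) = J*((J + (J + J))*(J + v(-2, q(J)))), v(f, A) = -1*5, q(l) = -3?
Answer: -34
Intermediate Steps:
v(f, A) = -5
D(J) = 3*J**2*(-5 + J) (D(J) = J*((J + (J + J))*(J - 5)) = J*((J + 2*J)*(-5 + J)) = J*((3*J)*(-5 + J)) = J*(3*J*(-5 + J)) = 3*J**2*(-5 + J))
-34 + D(5)*48 = -34 + (3*5**2*(-5 + 5))*48 = -34 + (3*25*0)*48 = -34 + 0*48 = -34 + 0 = -34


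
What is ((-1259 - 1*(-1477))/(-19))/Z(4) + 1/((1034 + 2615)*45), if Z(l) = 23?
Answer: -35796253/71757585 ≈ -0.49885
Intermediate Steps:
((-1259 - 1*(-1477))/(-19))/Z(4) + 1/((1034 + 2615)*45) = ((-1259 - 1*(-1477))/(-19))/23 + 1/((1034 + 2615)*45) = ((-1259 + 1477)*(-1/19))*(1/23) + (1/45)/3649 = (218*(-1/19))*(1/23) + (1/3649)*(1/45) = -218/19*1/23 + 1/164205 = -218/437 + 1/164205 = -35796253/71757585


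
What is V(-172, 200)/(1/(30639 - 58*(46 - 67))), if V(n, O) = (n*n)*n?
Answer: -162102687936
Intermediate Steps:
V(n, O) = n**3 (V(n, O) = n**2*n = n**3)
V(-172, 200)/(1/(30639 - 58*(46 - 67))) = (-172)**3/(1/(30639 - 58*(46 - 67))) = -5088448/(1/(30639 - 58*(-21))) = -5088448/(1/(30639 + 1218)) = -5088448/(1/31857) = -5088448/1/31857 = -5088448*31857 = -162102687936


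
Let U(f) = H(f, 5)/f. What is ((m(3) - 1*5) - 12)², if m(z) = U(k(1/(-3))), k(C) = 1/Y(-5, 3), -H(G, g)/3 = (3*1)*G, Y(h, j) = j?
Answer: 676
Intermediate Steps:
H(G, g) = -9*G (H(G, g) = -3*3*1*G = -9*G)
k(C) = ⅓ (k(C) = 1/3 = ⅓)
U(f) = -9 (U(f) = (-9*f)/f = -9)
m(z) = -9
((m(3) - 1*5) - 12)² = ((-9 - 1*5) - 12)² = ((-9 - 5) - 12)² = (-14 - 12)² = (-26)² = 676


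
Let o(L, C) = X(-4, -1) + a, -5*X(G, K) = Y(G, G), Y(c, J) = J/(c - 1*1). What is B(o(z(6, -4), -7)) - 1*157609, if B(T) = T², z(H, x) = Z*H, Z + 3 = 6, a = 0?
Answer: -98505609/625 ≈ -1.5761e+5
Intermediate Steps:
Y(c, J) = J/(-1 + c) (Y(c, J) = J/(c - 1) = J/(-1 + c))
Z = 3 (Z = -3 + 6 = 3)
X(G, K) = -G/(5*(-1 + G))
z(H, x) = 3*H
o(L, C) = -4/25 (o(L, C) = -1*(-4)/(-5 + 5*(-4)) + 0 = -1*(-4)/(-5 - 20) + 0 = -1*(-4)/(-25) + 0 = -1*(-4)*(-1/25) + 0 = -4/25 + 0 = -4/25)
B(o(z(6, -4), -7)) - 1*157609 = (-4/25)² - 1*157609 = 16/625 - 157609 = -98505609/625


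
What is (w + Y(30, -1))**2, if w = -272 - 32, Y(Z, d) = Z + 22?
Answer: 63504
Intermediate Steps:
Y(Z, d) = 22 + Z
w = -304
(w + Y(30, -1))**2 = (-304 + (22 + 30))**2 = (-304 + 52)**2 = (-252)**2 = 63504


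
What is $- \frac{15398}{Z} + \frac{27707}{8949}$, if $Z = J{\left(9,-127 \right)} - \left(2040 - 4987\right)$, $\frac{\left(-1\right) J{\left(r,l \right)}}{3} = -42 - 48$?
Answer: $- \frac{48663283}{28788933} \approx -1.6903$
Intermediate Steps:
$J{\left(r,l \right)} = 270$ ($J{\left(r,l \right)} = - 3 \left(-42 - 48\right) = \left(-3\right) \left(-90\right) = 270$)
$Z = 3217$ ($Z = 270 - \left(2040 - 4987\right) = 270 - -2947 = 270 + 2947 = 3217$)
$- \frac{15398}{Z} + \frac{27707}{8949} = - \frac{15398}{3217} + \frac{27707}{8949} = - \frac{48663283}{28788933}$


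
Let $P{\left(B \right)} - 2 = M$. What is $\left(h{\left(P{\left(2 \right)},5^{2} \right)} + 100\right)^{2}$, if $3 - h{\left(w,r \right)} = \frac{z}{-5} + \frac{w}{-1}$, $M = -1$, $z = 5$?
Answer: $11025$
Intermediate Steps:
$P{\left(B \right)} = 1$ ($P{\left(B \right)} = 2 - 1 = 1$)
$h{\left(w,r \right)} = 4 + w$ ($h{\left(w,r \right)} = 3 - \left(\frac{5}{-5} + \frac{w}{-1}\right) = 3 - \left(5 \left(- \frac{1}{5}\right) + w \left(-1\right)\right) = 3 - \left(-1 - w\right) = 3 + \left(1 + w\right) = 4 + w$)
$\left(h{\left(P{\left(2 \right)},5^{2} \right)} + 100\right)^{2} = \left(\left(4 + 1\right) + 100\right)^{2} = \left(5 + 100\right)^{2} = 105^{2} = 11025$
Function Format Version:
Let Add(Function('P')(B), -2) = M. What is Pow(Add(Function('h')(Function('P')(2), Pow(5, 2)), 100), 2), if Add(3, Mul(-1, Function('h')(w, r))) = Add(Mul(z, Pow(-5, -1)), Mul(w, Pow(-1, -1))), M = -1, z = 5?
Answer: 11025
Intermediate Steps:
Function('P')(B) = 1 (Function('P')(B) = Add(2, -1) = 1)
Function('h')(w, r) = Add(4, w) (Function('h')(w, r) = Add(3, Mul(-1, Add(Mul(5, Pow(-5, -1)), Mul(w, Pow(-1, -1))))) = Add(3, Mul(-1, Add(Mul(5, Rational(-1, 5)), Mul(w, -1)))) = Add(3, Mul(-1, Add(-1, Mul(-1, w)))) = Add(3, Add(1, w)) = Add(4, w))
Pow(Add(Function('h')(Function('P')(2), Pow(5, 2)), 100), 2) = Pow(Add(Add(4, 1), 100), 2) = Pow(Add(5, 100), 2) = Pow(105, 2) = 11025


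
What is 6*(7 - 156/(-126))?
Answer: 346/7 ≈ 49.429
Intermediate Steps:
6*(7 - 156/(-126)) = 6*(7 - 156*(-1/126)) = 6*(7 + 26/21) = 6*(173/21) = 346/7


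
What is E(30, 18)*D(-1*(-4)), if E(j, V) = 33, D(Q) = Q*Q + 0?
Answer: 528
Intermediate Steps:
D(Q) = Q² (D(Q) = Q² + 0 = Q²)
E(30, 18)*D(-1*(-4)) = 33*(-1*(-4))² = 33*4² = 33*16 = 528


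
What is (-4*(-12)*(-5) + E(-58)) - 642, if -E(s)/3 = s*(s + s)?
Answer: -21066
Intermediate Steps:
E(s) = -6*s² (E(s) = -3*s*(s + s) = -3*s*2*s = -6*s²)
(-4*(-12)*(-5) + E(-58)) - 642 = (-4*(-12)*(-5) - 6*(-58)²) - 642 = (48*(-5) - 6*3364) - 642 = (-240 - 20184) - 642 = -20424 - 642 = -21066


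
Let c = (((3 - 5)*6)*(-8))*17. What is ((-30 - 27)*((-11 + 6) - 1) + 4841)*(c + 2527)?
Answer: 21556097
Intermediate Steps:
c = 1632 (c = (-2*6*(-8))*17 = -12*(-8)*17 = 96*17 = 1632)
((-30 - 27)*((-11 + 6) - 1) + 4841)*(c + 2527) = ((-30 - 27)*((-11 + 6) - 1) + 4841)*(1632 + 2527) = (-57*(-5 - 1) + 4841)*4159 = (-57*(-6) + 4841)*4159 = (342 + 4841)*4159 = 5183*4159 = 21556097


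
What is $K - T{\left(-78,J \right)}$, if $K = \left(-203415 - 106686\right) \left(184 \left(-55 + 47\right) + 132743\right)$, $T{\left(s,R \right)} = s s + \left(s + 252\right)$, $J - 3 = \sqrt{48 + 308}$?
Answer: $-40707274629$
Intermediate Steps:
$J = 3 + 2 \sqrt{89}$ ($J = 3 + \sqrt{48 + 308} = 3 + \sqrt{356} = 3 + 2 \sqrt{89} \approx 21.868$)
$T{\left(s,R \right)} = 252 + s + s^{2}$ ($T{\left(s,R \right)} = s^{2} + \left(252 + s\right) = 252 + s + s^{2}$)
$K = -40707268371$ ($K = - 310101 \left(184 \left(-8\right) + 132743\right) = - 310101 \left(-1472 + 132743\right) = \left(-310101\right) 131271 = -40707268371$)
$K - T{\left(-78,J \right)} = -40707268371 - \left(252 - 78 + \left(-78\right)^{2}\right) = -40707268371 - \left(252 - 78 + 6084\right) = -40707268371 - 6258 = -40707274629$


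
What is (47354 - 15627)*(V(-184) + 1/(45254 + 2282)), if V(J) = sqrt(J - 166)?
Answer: 31727/47536 + 158635*I*sqrt(14) ≈ 0.66743 + 5.9356e+5*I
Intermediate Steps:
V(J) = sqrt(-166 + J)
(47354 - 15627)*(V(-184) + 1/(45254 + 2282)) = (47354 - 15627)*(sqrt(-166 - 184) + 1/(45254 + 2282)) = 31727*(sqrt(-350) + 1/47536) = 31727*(5*I*sqrt(14) + 1/47536) = 31727*(1/47536 + 5*I*sqrt(14)) = 31727/47536 + 158635*I*sqrt(14)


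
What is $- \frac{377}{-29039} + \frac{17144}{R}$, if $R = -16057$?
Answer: $- \frac{491791127}{466279223} \approx -1.0547$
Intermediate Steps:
$- \frac{377}{-29039} + \frac{17144}{R} = - \frac{377}{-29039} + \frac{17144}{-16057} = \left(-377\right) \left(- \frac{1}{29039}\right) + 17144 \left(- \frac{1}{16057}\right) = \frac{377}{29039} - \frac{17144}{16057} = - \frac{491791127}{466279223}$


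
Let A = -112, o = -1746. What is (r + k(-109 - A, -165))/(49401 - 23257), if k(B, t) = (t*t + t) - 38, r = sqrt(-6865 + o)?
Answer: 13511/13072 + I*sqrt(8611)/26144 ≈ 1.0336 + 0.0035494*I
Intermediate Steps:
r = I*sqrt(8611) (r = sqrt(-6865 - 1746) = sqrt(-8611) = I*sqrt(8611) ≈ 92.795*I)
k(B, t) = -38 + t + t**2 (k(B, t) = (t**2 + t) - 38 = (t + t**2) - 38 = -38 + t + t**2)
(r + k(-109 - A, -165))/(49401 - 23257) = (I*sqrt(8611) + (-38 - 165 + (-165)**2))/(49401 - 23257) = (I*sqrt(8611) + (-38 - 165 + 27225))/26144 = (I*sqrt(8611) + 27022)*(1/26144) = (27022 + I*sqrt(8611))*(1/26144) = 13511/13072 + I*sqrt(8611)/26144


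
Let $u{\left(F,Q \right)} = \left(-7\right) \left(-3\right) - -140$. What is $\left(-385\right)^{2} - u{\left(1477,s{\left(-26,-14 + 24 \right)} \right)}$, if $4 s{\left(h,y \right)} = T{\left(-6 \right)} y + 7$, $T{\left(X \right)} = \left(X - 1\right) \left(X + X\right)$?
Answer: $148064$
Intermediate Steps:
$T{\left(X \right)} = 2 X \left(-1 + X\right)$ ($T{\left(X \right)} = \left(-1 + X\right) 2 X = 2 X \left(-1 + X\right)$)
$s{\left(h,y \right)} = \frac{7}{4} + 21 y$ ($s{\left(h,y \right)} = \frac{2 \left(-6\right) \left(-1 - 6\right) y + 7}{4} = \frac{2 \left(-6\right) \left(-7\right) y + 7}{4} = \frac{84 y + 7}{4} = \frac{7 + 84 y}{4} = \frac{7}{4} + 21 y$)
$u{\left(F,Q \right)} = 161$ ($u{\left(F,Q \right)} = 21 + 140 = 161$)
$\left(-385\right)^{2} - u{\left(1477,s{\left(-26,-14 + 24 \right)} \right)} = \left(-385\right)^{2} - 161 = 148225 - 161 = 148064$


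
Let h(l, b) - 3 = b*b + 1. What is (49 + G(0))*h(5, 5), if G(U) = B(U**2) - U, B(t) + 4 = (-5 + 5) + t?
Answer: 1305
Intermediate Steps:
h(l, b) = 4 + b**2 (h(l, b) = 3 + (b*b + 1) = 3 + (b**2 + 1) = 3 + (1 + b**2) = 4 + b**2)
B(t) = -4 + t (B(t) = -4 + ((-5 + 5) + t) = -4 + (0 + t) = -4 + t)
G(U) = -4 + U**2 - U (G(U) = (-4 + U**2) - U = -4 + U**2 - U)
(49 + G(0))*h(5, 5) = (49 + (-4 + 0**2 - 1*0))*(4 + 5**2) = (49 + (-4 + 0 + 0))*(4 + 25) = (49 - 4)*29 = 45*29 = 1305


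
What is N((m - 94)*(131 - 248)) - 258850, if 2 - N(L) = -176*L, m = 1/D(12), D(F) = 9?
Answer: 1674512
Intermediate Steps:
m = 1/9 ≈ 0.11111
N(L) = 2 + 176*L (N(L) = 2 - (-176)*L = 2 + 176*L)
N((m - 94)*(131 - 248)) - 258850 = (2 + 176*((1/9 - 94)*(131 - 248))) - 258850 = (2 + 176*(-845/9*(-117))) - 258850 = (2 + 176*10985) - 258850 = (2 + 1933360) - 258850 = 1933362 - 258850 = 1674512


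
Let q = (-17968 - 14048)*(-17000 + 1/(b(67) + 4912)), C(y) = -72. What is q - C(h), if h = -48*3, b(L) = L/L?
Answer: 2674008657720/4913 ≈ 5.4427e+8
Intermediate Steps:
b(L) = 1
h = -144
q = 2674008303984/4913 (q = (-17968 - 14048)*(-17000 + 1/(1 + 4912)) = -32016*(-17000 + 1/4913) = -32016*(-83520999/4913) = 2674008303984/4913 ≈ 5.4427e+8)
q - C(h) = 2674008303984/4913 - 1*(-72) = 2674008303984/4913 + 72 = 2674008657720/4913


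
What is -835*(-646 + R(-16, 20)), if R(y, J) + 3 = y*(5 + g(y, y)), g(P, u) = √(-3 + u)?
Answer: 608715 + 13360*I*√19 ≈ 6.0872e+5 + 58235.0*I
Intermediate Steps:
R(y, J) = -3 + y*(5 + √(-3 + y))
-835*(-646 + R(-16, 20)) = -835*(-646 + (-3 + 5*(-16) - 16*√(-3 - 16))) = -835*(-646 + (-3 - 80 - 16*I*√19)) = -835*(-646 + (-83 - 16*I*√19)) = -835*(-729 - 16*I*√19) = 608715 + 13360*I*√19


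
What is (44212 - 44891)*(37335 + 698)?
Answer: -25824407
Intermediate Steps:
(44212 - 44891)*(37335 + 698) = -679*38033 = -25824407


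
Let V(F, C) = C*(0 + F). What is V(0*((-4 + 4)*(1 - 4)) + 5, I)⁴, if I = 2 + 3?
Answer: 390625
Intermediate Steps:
I = 5
V(F, C) = C*F
V(0*((-4 + 4)*(1 - 4)) + 5, I)⁴ = (5*(0*((-4 + 4)*(1 - 4)) + 5))⁴ = (5*(0*(0*(-3)) + 5))⁴ = (5*(0*0 + 5))⁴ = (5*(0 + 5))⁴ = (5*5)⁴ = 25⁴ = 390625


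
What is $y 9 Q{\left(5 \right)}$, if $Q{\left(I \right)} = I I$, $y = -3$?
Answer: $-675$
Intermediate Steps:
$Q{\left(I \right)} = I^{2}$
$y 9 Q{\left(5 \right)} = \left(-3\right) 9 \cdot 5^{2} = \left(-27\right) 25 = -675$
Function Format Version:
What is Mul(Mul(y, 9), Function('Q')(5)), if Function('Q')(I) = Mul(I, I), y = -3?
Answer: -675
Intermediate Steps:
Function('Q')(I) = Pow(I, 2)
Mul(Mul(y, 9), Function('Q')(5)) = Mul(Mul(-3, 9), Pow(5, 2)) = Mul(-27, 25) = -675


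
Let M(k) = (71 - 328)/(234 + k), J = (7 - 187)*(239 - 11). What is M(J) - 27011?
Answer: -1102210609/40806 ≈ -27011.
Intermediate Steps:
J = -41040 (J = -180*228 = -41040)
M(k) = -257/(234 + k)
M(J) - 27011 = -257/(234 - 41040) - 27011 = -257/(-40806) - 27011 = -257*(-1/40806) - 27011 = 257/40806 - 27011 = -1102210609/40806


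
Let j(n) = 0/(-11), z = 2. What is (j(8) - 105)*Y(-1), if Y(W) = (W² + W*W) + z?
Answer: -420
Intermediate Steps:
j(n) = 0 (j(n) = 0*(-1/11) = 0)
Y(W) = 2 + 2*W² (Y(W) = (W² + W*W) + 2 = (W² + W²) + 2 = 2*W² + 2 = 2 + 2*W²)
(j(8) - 105)*Y(-1) = (0 - 105)*(2 + 2*(-1)²) = -105*(2 + 2*1) = -105*(2 + 2) = -105*4 = -420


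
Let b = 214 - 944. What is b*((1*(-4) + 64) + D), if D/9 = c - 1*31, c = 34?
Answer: -63510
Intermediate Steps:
D = 27 (D = 9*(34 - 1*31) = 9*(34 - 31) = 9*3 = 27)
b = -730
b*((1*(-4) + 64) + D) = -730*((1*(-4) + 64) + 27) = -730*((-4 + 64) + 27) = -730*(60 + 27) = -730*87 = -63510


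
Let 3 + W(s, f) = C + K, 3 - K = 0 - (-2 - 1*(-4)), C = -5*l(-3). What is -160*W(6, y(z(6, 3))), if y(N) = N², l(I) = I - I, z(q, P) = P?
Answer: -320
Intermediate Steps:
l(I) = 0
C = 0 (C = -5*0 = 0)
K = 5 (K = 3 - (0 - (-2 - 1*(-4))) = 3 - (0 - (-2 + 4)) = 3 - (0 - 1*2) = 3 - (0 - 2) = 3 - 1*(-2) = 3 + 2 = 5)
W(s, f) = 2 (W(s, f) = -3 + (0 + 5) = -3 + 5 = 2)
-160*W(6, y(z(6, 3))) = -160*2 = -320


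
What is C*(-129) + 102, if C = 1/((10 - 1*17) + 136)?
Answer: 101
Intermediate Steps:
C = 1/129 (C = 1/((10 - 17) + 136) = 1/(-7 + 136) = 1/129 ≈ 0.0077519)
C*(-129) + 102 = (1/129)*(-129) + 102 = -1 + 102 = 101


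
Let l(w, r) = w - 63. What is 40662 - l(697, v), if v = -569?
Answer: 40028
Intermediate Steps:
l(w, r) = -63 + w
40662 - l(697, v) = 40662 - (-63 + 697) = 40662 - 1*634 = 40662 - 634 = 40028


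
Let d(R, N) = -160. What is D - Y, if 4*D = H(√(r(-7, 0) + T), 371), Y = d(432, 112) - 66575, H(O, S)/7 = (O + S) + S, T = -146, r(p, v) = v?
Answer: 136067/2 + 7*I*√146/4 ≈ 68034.0 + 21.145*I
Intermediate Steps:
H(O, S) = 7*O + 14*S (H(O, S) = 7*((O + S) + S) = 7*(O + 2*S) = 7*O + 14*S)
Y = -66735 (Y = -160 - 66575 = -66735)
D = 2597/2 + 7*I*√146/4 (D = (7*√(0 - 146) + 14*371)/4 = (7*√(-146) + 5194)/4 = (7*(I*√146) + 5194)/4 = (7*I*√146 + 5194)/4 = (5194 + 7*I*√146)/4 = 2597/2 + 7*I*√146/4 ≈ 1298.5 + 21.145*I)
D - Y = (2597/2 + 7*I*√146/4) - 1*(-66735) = (2597/2 + 7*I*√146/4) + 66735 = 136067/2 + 7*I*√146/4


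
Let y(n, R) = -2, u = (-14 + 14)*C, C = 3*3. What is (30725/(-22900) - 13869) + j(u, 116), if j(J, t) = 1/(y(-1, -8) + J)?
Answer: -12705691/916 ≈ -13871.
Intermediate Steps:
C = 9
u = 0 (u = (-14 + 14)*9 = 0*9 = 0)
j(J, t) = 1/(-2 + J)
(30725/(-22900) - 13869) + j(u, 116) = (30725/(-22900) - 13869) + 1/(-2 + 0) = (30725*(-1/22900) - 13869) + 1/(-2) = (-1229/916 - 13869) - 1/2 = -12705233/916 - 1/2 = -12705691/916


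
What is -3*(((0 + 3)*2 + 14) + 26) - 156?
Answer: -294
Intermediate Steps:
-3*(((0 + 3)*2 + 14) + 26) - 156 = -3*((3*2 + 14) + 26) - 156 = -3*((6 + 14) + 26) - 156 = -3*(20 + 26) - 156 = -3*46 - 156 = -138 - 156 = -294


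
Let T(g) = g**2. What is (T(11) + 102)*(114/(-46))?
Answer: -12711/23 ≈ -552.65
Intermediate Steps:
(T(11) + 102)*(114/(-46)) = (11**2 + 102)*(114/(-46)) = (121 + 102)*(114*(-1/46)) = 223*(-57/23) = -12711/23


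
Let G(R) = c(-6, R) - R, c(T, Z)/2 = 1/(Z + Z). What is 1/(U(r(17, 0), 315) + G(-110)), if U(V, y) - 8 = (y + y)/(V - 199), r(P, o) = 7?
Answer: 1760/201889 ≈ 0.0087177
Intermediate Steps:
c(T, Z) = 1/Z (c(T, Z) = 2/(Z + Z) = 2/((2*Z)) = 2*(1/(2*Z)) = 1/Z)
U(V, y) = 8 + 2*y/(-199 + V) (U(V, y) = 8 + (y + y)/(V - 199) = 8 + (2*y)/(-199 + V) = 8 + 2*y/(-199 + V))
G(R) = 1/R - R
1/(U(r(17, 0), 315) + G(-110)) = 1/(2*(-796 + 315 + 4*7)/(-199 + 7) + (1/(-110) - 1*(-110))) = 1/(2*(-796 + 315 + 28)/(-192) + (-1/110 + 110)) = 1/(2*(-1/192)*(-453) + 12099/110) = 1/(151/32 + 12099/110) = 1/(201889/1760) = 1760/201889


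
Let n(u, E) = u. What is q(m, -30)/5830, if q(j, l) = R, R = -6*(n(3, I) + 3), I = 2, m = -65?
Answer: -18/2915 ≈ -0.0061750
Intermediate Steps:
R = -36 (R = -6*(3 + 3) = -6*6 = -36)
q(j, l) = -36
q(m, -30)/5830 = -36/5830 = -36*1/5830 = -18/2915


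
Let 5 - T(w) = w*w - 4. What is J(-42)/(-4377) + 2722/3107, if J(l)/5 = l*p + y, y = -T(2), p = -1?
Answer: 11339399/13599339 ≈ 0.83382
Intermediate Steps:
T(w) = 9 - w² (T(w) = 5 - (w*w - 4) = 5 - (w² - 4) = 5 - (-4 + w²) = 5 + (4 - w²) = 9 - w²)
y = -5 (y = -(9 - 1*2²) = -(9 - 1*4) = -(9 - 4) = -1*5 = -5)
J(l) = -25 - 5*l (J(l) = 5*(l*(-1) - 5) = 5*(-l - 5) = 5*(-5 - l) = -25 - 5*l)
J(-42)/(-4377) + 2722/3107 = (-25 - 5*(-42))/(-4377) + 2722/3107 = (-25 + 210)*(-1/4377) + 2722*(1/3107) = 185*(-1/4377) + 2722/3107 = -185/4377 + 2722/3107 = 11339399/13599339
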